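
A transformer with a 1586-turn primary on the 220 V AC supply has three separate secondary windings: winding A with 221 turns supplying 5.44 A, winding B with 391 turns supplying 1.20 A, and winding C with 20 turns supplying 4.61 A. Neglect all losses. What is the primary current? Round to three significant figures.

I_p ≈ 1.11 A

V_A = 220 × 221/1586 = 30.656 V; V_B = 220 × 391/1586 = 54.237 V; V_C = 220 × 20/1586 = 2.7743 V.
P_out = V_A I_A + V_B I_B + V_C I_C = 30.656×5.44 + 54.237×1.20 + 2.7743×4.61 = 166.77 + 65.084 + 12.789 = 244.64 W.
Ideal ⇒ P_in = P_out, so I_p = P_out/V_p = 244.64/220 = 1.11 A.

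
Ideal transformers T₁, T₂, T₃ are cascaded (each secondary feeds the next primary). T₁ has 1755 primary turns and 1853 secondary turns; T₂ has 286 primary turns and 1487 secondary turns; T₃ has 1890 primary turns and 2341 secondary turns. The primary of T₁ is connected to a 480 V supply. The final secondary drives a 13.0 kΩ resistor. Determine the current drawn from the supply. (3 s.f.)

Secondary of T₁: V = 480.00 × 1853/1755 = 506.80 V.
Secondary of T₂: V = 506.80 × 1487/286 = 2635.0 V.
Secondary of T₃: V = 2635.0 × 2341/1890 = 3263.8 V.
I_load = 3263.8/13000 = 0.25106 A, so P_out = 3263.8 × 0.25106 = 819.42 W.
All ideal ⇒ P_in = P_out, so I_supply = 819.42/480 = 1.71 A.

I_supply ≈ 1.71 A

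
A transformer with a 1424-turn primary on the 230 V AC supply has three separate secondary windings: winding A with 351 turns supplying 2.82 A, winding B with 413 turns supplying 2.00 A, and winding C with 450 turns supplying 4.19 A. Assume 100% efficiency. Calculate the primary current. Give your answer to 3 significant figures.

I_p ≈ 2.60 A

V_A = 230 × 351/1424 = 56.692 V; V_B = 230 × 413/1424 = 66.706 V; V_C = 230 × 450/1424 = 72.683 V.
P_out = V_A I_A + V_B I_B + V_C I_C = 56.692×2.82 + 66.706×2.00 + 72.683×4.19 = 159.87 + 133.41 + 304.54 = 597.83 W.
Ideal ⇒ P_in = P_out, so I_p = P_out/V_p = 597.83/230 = 2.60 A.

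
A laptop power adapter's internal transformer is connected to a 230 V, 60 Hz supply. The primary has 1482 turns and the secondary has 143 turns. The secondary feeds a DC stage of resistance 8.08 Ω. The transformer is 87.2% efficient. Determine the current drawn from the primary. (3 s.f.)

I_p ≈ 0.304 A

V_s = 230 × 143/1482 = 22.193 V.
I_s = V_s/R = 22.193/8.08 = 2.7467 A.
P_out = V_s I_s = 22.193 × 2.7467 = 60.956 W.
P_in = P_out/η = 60.956/0.872 = 69.904 W.
I_p = P_in/V_p = 69.904/230 = 0.304 A.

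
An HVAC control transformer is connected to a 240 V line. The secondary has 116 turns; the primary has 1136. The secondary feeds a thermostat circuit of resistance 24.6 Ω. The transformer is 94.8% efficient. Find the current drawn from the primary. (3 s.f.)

V_s = 240 × 116/1136 = 24.507 V.
I_s = V_s/R = 24.507/24.6 = 0.99622 A.
P_out = V_s I_s = 24.507 × 0.99622 = 24.414 W.
P_in = P_out/η = 24.414/0.948 = 25.754 W.
I_p = P_in/V_p = 25.754/240 = 0.107 A.

I_p ≈ 0.107 A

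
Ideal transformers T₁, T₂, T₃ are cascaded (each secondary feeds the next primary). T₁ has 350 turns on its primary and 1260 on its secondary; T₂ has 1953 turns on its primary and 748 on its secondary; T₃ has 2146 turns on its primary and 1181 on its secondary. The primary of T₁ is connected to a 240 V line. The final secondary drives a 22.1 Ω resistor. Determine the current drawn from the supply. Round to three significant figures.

Secondary of T₁: V = 240.00 × 1260/350 = 864.00 V.
Secondary of T₂: V = 864.00 × 748/1953 = 330.91 V.
Secondary of T₃: V = 330.91 × 1181/2146 = 182.11 V.
I_load = 182.11/22.1 = 8.2403 A, so P_out = 182.11 × 8.2403 = 1500.6 W.
All ideal ⇒ P_in = P_out, so I_supply = 1500.6/240 = 6.25 A.

I_supply ≈ 6.25 A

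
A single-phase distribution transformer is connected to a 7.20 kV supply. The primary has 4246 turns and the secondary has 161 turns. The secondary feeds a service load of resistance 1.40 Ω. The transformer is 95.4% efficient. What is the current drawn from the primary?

V_s = 7200 × 161/4246 = 273.01 V.
I_s = V_s/R = 273.01/1.40 = 195.01 A.
P_out = V_s I_s = 273.01 × 195.01 = 53239 W.
P_in = P_out/η = 53239/0.954 = 55806 W.
I_p = P_in/V_p = 55806/7200 = 7.75 A.

I_p ≈ 7.75 A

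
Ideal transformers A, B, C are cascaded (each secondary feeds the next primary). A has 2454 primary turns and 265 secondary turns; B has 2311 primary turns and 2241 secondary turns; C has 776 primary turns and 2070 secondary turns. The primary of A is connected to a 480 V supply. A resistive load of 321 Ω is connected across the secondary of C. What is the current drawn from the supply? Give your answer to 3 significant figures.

I_supply ≈ 0.117 A

Secondary of A: V = 480.00 × 265/2454 = 51.834 V.
Secondary of B: V = 51.834 × 2241/2311 = 50.264 V.
Secondary of C: V = 50.264 × 2070/776 = 134.08 V.
I_load = 134.08/321 = 0.41769 A, so P_out = 134.08 × 0.41769 = 56.004 W.
All ideal ⇒ P_in = P_out, so I_supply = 56.004/480 = 0.117 A.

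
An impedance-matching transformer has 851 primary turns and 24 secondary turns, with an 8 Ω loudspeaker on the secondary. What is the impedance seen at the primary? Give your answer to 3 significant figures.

Z_p = (N_p/N_s)² × Z_s = (851/24)² × 8 = 10100 Ω.

Z_p ≈ 10100 Ω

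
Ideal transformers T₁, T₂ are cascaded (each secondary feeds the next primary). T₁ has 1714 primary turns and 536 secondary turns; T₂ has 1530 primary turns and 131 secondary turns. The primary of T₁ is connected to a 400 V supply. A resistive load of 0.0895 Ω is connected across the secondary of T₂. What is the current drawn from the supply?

After T₁: V = 400.00 × 536/1714 = 125.09 V.
After T₂: V = 125.09 × 131/1530 = 10.710 V.
I_load = 10.710/0.0895 = 119.67 A, so P_out = 10.710 × 119.67 = 1281.6 W.
All ideal ⇒ P_in = P_out, so I_supply = 1281.6/400 = 3.20 A.

I_supply ≈ 3.20 A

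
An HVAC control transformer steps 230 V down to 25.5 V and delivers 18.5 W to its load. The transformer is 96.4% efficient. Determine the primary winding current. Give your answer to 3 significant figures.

P_in = P_out/η = 18.5/0.964 = 19.191 W.
I_p = P_in/V_p = 19.191/230 = 0.0834 A.

I_p ≈ 0.0834 A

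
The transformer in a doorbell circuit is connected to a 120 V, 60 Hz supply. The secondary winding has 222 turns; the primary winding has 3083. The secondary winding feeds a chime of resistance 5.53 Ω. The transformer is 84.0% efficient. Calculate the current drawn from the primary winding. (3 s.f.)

V_s = 120 × 222/3083 = 8.6409 V.
I_s = V_s/R = 8.6409/5.53 = 1.5626 A.
P_out = V_s I_s = 8.6409 × 1.5626 = 13.502 W.
P_in = P_out/η = 13.502/0.840 = 16.074 W.
I_p = P_in/V_p = 16.074/120 = 0.134 A.

I_p ≈ 0.134 A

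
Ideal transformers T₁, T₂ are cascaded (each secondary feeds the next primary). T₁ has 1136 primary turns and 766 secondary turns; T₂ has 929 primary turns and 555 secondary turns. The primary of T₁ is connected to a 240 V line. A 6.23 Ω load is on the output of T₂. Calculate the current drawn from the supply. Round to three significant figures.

I_supply ≈ 6.25 A

After T₁: V = 240.00 × 766/1136 = 161.83 V.
After T₂: V = 161.83 × 555/929 = 96.681 V.
I_load = 96.681/6.23 = 15.519 A, so P_out = 96.681 × 15.519 = 1500.3 W.
All ideal ⇒ P_in = P_out, so I_supply = 1500.3/240 = 6.25 A.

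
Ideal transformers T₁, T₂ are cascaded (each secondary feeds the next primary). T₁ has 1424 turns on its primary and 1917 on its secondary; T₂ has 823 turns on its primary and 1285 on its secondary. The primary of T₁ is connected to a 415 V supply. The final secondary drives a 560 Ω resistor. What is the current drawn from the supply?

Secondary of T₁: V = 415.00 × 1917/1424 = 558.68 V.
Secondary of T₂: V = 558.68 × 1285/823 = 872.30 V.
I_load = 872.30/560 = 1.5577 A, so P_out = 872.30 × 1.5577 = 1358.7 W.
All ideal ⇒ P_in = P_out, so I_supply = 1358.7/415 = 3.27 A.

I_supply ≈ 3.27 A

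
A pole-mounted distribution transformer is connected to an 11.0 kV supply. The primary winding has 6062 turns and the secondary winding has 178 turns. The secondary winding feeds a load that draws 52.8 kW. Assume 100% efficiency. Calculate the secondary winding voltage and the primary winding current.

V_s = V_p × N_s/N_p = 11000 × 178/6062 = 323.00 V.
I_s = P/V_s = 52800/323.00 = 163.47 A.
I_p = I_s × N_s/N_p = 163.47 × 178/6062 = 4.80 A.

V_s ≈ 323 V, I_p ≈ 4.80 A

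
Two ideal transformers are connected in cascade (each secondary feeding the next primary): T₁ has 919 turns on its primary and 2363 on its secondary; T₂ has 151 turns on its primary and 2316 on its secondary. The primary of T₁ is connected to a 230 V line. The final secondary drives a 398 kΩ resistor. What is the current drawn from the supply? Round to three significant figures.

I_supply ≈ 0.899 A

After T₁: V = 230.00 × 2363/919 = 591.39 V.
After T₂: V = 591.39 × 2316/151 = 9070.6 V.
I_load = 9070.6/398000 = 0.022791 A, so P_out = 9070.6 × 0.022791 = 206.72 W.
All ideal ⇒ P_in = P_out, so I_supply = 206.72/230 = 0.899 A.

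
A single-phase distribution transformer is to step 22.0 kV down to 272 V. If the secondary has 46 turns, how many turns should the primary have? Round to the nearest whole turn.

N_p = 3721 turns

N_p/N_s = V_p/V_s, so N_p = 46 × 22000/272 = 3720.6 ≈ 3721 turns.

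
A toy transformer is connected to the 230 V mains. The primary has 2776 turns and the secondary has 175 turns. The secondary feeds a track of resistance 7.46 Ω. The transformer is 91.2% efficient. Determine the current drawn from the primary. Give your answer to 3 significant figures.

V_s = 230 × 175/2776 = 14.499 V.
I_s = V_s/R = 14.499/7.46 = 1.9436 A.
P_out = V_s I_s = 14.499 × 1.9436 = 28.181 W.
P_in = P_out/η = 28.181/0.912 = 30.900 W.
I_p = P_in/V_p = 30.900/230 = 0.134 A.

I_p ≈ 0.134 A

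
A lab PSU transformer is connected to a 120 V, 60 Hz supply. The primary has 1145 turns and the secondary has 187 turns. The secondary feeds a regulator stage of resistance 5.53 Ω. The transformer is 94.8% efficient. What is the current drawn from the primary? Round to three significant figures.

V_s = 120 × 187/1145 = 19.598 V.
I_s = V_s/R = 19.598/5.53 = 3.5440 A.
P_out = V_s I_s = 19.598 × 3.5440 = 69.456 W.
P_in = P_out/η = 69.456/0.948 = 73.266 W.
I_p = P_in/V_p = 73.266/120 = 0.611 A.

I_p ≈ 0.611 A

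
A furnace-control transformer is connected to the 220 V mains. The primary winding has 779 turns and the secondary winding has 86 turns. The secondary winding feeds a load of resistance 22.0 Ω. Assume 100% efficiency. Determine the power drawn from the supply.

V_s = V_p × N_s/N_p = 220 × 86/779 = 24.288 V.
I_s = V_s/R = 24.288/22.0 = 1.1040 A.
I_p = I_s × N_s/N_p = 1.1040 × 86/779 = 0.12188 A.
P = V_p I_p = 220 × 0.12188 = 26.8 W.

P ≈ 26.8 W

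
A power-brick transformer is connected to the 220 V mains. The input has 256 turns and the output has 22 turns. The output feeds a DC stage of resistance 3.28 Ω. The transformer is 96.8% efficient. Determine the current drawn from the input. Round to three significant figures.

V_out = 220 × 22/256 = 18.906 V.
I_out = V_out/R = 18.906/3.28 = 5.7641 A.
P_out = V_out I_out = 18.906 × 5.7641 = 108.98 W.
P_in = P_out/η = 108.98/0.968 = 112.58 W.
I_in = P_in/V_in = 112.58/220 = 0.512 A.

I_in ≈ 0.512 A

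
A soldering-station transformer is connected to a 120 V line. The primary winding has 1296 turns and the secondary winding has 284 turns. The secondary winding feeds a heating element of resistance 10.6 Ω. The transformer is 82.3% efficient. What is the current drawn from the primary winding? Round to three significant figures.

V_s = 120 × 284/1296 = 26.296 V.
I_s = V_s/R = 26.296/10.6 = 2.4808 A.
P_out = V_s I_s = 26.296 × 2.4808 = 65.235 W.
P_in = P_out/η = 65.235/0.823 = 79.265 W.
I_p = P_in/V_p = 79.265/120 = 0.661 A.

I_p ≈ 0.661 A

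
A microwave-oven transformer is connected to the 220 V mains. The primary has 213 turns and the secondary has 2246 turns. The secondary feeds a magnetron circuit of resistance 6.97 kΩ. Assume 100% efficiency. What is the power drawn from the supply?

V_s = V_p × N_s/N_p = 220 × 2246/213 = 2319.8 V.
I_s = V_s/R = 2319.8/6970 = 0.33283 A.
I_p = I_s × N_s/N_p = 0.33283 × 2246/213 = 3.5095 A.
P = V_p I_p = 220 × 3.5095 = 772 W.

P ≈ 772 W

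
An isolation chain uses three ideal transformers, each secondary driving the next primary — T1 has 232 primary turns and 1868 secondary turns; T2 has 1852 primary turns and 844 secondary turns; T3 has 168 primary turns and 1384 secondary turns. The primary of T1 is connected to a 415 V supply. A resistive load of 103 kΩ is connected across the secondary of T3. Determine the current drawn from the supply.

I_supply ≈ 3.68 A

Secondary of T1: V = 415.00 × 1868/232 = 3341.5 V.
Secondary of T2: V = 3341.5 × 844/1852 = 1522.8 V.
Secondary of T3: V = 1522.8 × 1384/168 = 12545 V.
I_load = 12545/103000 = 0.12179 A, so P_out = 12545 × 0.12179 = 1527.9 W.
All ideal ⇒ P_in = P_out, so I_supply = 1527.9/415 = 3.68 A.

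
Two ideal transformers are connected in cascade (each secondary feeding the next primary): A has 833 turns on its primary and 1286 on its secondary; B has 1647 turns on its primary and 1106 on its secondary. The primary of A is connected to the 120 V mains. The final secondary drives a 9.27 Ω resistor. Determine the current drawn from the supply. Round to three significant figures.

I_supply ≈ 13.9 A

After A: V = 120.00 × 1286/833 = 185.26 V.
After B: V = 185.26 × 1106/1647 = 124.41 V.
I_load = 124.41/9.27 = 13.420 A, so P_out = 124.41 × 13.420 = 1669.5 W.
All ideal ⇒ P_in = P_out, so I_supply = 1669.5/120 = 13.9 A.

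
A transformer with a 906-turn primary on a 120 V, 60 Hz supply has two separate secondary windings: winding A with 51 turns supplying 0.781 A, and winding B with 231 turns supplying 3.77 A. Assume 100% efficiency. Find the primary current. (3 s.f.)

I_p ≈ 1.01 A

V_A = 120 × 51/906 = 6.7550 V; V_B = 120 × 231/906 = 30.596 V.
P_out = V_A I_A + V_B I_B = 6.7550×0.781 + 30.596×3.77 = 5.2756 + 115.35 = 120.62 W.
Ideal ⇒ P_in = P_out, so I_p = P_out/V_p = 120.62/120 = 1.01 A.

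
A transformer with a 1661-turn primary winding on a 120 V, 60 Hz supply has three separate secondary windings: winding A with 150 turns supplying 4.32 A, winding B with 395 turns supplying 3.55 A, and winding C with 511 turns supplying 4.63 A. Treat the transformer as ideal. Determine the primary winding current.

I_p ≈ 2.66 A

V_A = 120 × 150/1661 = 10.837 V; V_B = 120 × 395/1661 = 28.537 V; V_C = 120 × 511/1661 = 36.918 V.
P_out = V_A I_A + V_B I_B + V_C I_C = 10.837×4.32 + 28.537×3.55 + 36.918×4.63 = 46.815 + 101.31 + 170.93 = 319.05 W.
Ideal ⇒ P_in = P_out, so I_p = P_out/V_p = 319.05/120 = 2.66 A.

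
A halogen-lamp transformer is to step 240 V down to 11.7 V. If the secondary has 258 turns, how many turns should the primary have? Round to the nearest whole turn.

N_p/N_s = V_p/V_s, so N_p = 258 × 240/11.7 = 5292.3 ≈ 5292 turns.

N_p = 5292 turns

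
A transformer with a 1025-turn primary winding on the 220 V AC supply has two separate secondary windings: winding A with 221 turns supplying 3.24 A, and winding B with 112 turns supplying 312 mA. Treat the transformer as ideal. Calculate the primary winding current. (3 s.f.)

V_A = 220 × 221/1025 = 47.434 V; V_B = 220 × 112/1025 = 24.039 V.
P_out = V_A I_A + V_B I_B = 47.434×3.24 + 24.039×0.312 = 153.69 + 7.5002 = 161.19 W.
Ideal ⇒ P_in = P_out, so I_p = P_out/V_p = 161.19/220 = 0.733 A.

I_p ≈ 0.733 A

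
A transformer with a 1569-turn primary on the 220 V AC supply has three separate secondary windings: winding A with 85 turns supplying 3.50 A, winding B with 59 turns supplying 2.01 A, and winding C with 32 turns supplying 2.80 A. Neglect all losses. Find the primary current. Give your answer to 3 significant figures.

V_A = 220 × 85/1569 = 11.918 V; V_B = 220 × 59/1569 = 8.2728 V; V_C = 220 × 32/1569 = 4.4869 V.
P_out = V_A I_A + V_B I_B + V_C I_C = 11.918×3.50 + 8.2728×2.01 + 4.4869×2.80 = 41.714 + 16.628 + 12.563 = 70.906 W.
Ideal ⇒ P_in = P_out, so I_p = P_out/V_p = 70.906/220 = 0.322 A.

I_p ≈ 0.322 A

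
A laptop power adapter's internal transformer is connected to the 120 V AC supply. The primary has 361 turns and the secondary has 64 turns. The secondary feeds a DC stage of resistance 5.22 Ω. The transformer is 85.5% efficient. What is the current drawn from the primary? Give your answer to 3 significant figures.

I_p ≈ 0.845 A

V_s = 120 × 64/361 = 21.274 V.
I_s = V_s/R = 21.274/5.22 = 4.0755 A.
P_out = V_s I_s = 21.274 × 4.0755 = 86.704 W.
P_in = P_out/η = 86.704/0.855 = 101.41 W.
I_p = P_in/V_p = 101.41/120 = 0.845 A.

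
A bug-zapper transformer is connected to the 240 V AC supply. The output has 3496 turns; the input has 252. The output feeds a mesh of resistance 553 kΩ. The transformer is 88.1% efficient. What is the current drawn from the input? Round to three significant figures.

V_out = 240 × 3496/252 = 3329.5 V.
I_out = V_out/R = 3329.5/553000 = 0.0060208 A.
P_out = V_out I_out = 3329.5 × 0.0060208 = 20.047 W.
P_in = P_out/η = 20.047/0.881 = 22.754 W.
I_in = P_in/V_in = 22.754/240 = 0.0948 A.

I_in ≈ 0.0948 A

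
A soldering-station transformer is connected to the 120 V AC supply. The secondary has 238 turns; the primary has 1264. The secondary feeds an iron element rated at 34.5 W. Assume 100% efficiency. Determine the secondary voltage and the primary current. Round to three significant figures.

V_s = V_p × N_s/N_p = 120 × 238/1264 = 22.595 V.
I_s = P/V_s = 34.5/22.595 = 1.5269 A.
I_p = I_s × N_s/N_p = 1.5269 × 238/1264 = 0.287 A.

V_s ≈ 22.6 V, I_p ≈ 0.287 A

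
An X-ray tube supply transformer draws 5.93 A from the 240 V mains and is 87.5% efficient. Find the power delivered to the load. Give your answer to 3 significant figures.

P_out ≈ 1250 W

P_in = V_p I_p = 240 × 5.93 = 1423.2 W.
P_out = η P_in = 0.875 × 1423.2 = 1250 W.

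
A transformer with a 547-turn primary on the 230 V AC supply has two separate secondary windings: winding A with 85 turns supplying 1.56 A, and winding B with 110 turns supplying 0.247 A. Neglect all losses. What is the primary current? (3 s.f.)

I_p ≈ 0.292 A

V_A = 230 × 85/547 = 35.740 V; V_B = 230 × 110/547 = 46.252 V.
P_out = V_A I_A + V_B I_B = 35.740×1.56 + 46.252×0.247 = 55.755 + 11.424 = 67.179 W.
Ideal ⇒ P_in = P_out, so I_p = P_out/V_p = 67.179/230 = 0.292 A.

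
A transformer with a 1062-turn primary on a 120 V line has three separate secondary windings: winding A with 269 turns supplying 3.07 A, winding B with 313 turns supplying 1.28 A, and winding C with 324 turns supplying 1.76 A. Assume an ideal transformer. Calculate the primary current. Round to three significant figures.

I_p ≈ 1.69 A

V_A = 120 × 269/1062 = 30.395 V; V_B = 120 × 313/1062 = 35.367 V; V_C = 120 × 324/1062 = 36.610 V.
P_out = V_A I_A + V_B I_B + V_C I_C = 30.395×3.07 + 35.367×1.28 + 36.610×1.76 = 93.314 + 45.270 + 64.434 = 203.02 W.
Ideal ⇒ P_in = P_out, so I_p = P_out/V_p = 203.02/120 = 1.69 A.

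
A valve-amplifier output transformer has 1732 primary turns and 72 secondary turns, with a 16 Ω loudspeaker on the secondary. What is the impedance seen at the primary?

Z_p ≈ 9260 Ω

Z_p = (N_p/N_s)² × Z_s = (1732/72)² × 16 = 9260 Ω.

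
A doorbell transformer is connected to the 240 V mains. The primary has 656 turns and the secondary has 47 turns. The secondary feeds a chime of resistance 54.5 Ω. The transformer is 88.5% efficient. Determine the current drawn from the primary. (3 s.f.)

V_s = 240 × 47/656 = 17.195 V.
I_s = V_s/R = 17.195/54.5 = 0.31551 A.
P_out = V_s I_s = 17.195 × 0.31551 = 5.4252 W.
P_in = P_out/η = 5.4252/0.885 = 6.1301 W.
I_p = P_in/V_p = 6.1301/240 = 0.0255 A.

I_p ≈ 0.0255 A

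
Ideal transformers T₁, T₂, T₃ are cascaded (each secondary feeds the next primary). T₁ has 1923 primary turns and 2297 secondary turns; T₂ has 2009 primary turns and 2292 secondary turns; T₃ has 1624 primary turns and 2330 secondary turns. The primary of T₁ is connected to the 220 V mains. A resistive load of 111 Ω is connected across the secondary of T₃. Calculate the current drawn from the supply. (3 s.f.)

Secondary of T₁: V = 220.00 × 2297/1923 = 262.79 V.
Secondary of T₂: V = 262.79 × 2292/2009 = 299.81 V.
Secondary of T₃: V = 299.81 × 2330/1624 = 430.14 V.
I_load = 430.14/111 = 3.8751 A, so P_out = 430.14 × 3.8751 = 1666.8 W.
All ideal ⇒ P_in = P_out, so I_supply = 1666.8/220 = 7.58 A.

I_supply ≈ 7.58 A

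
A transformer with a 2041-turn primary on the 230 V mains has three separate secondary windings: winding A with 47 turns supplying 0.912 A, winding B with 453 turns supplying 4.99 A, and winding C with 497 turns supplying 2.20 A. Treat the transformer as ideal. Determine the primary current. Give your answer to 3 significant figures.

V_A = 230 × 47/2041 = 5.2964 V; V_B = 230 × 453/2041 = 51.049 V; V_C = 230 × 497/2041 = 56.007 V.
P_out = V_A I_A + V_B I_B + V_C I_C = 5.2964×0.912 + 51.049×4.99 + 56.007×2.20 = 4.8303 + 254.73 + 123.22 = 382.78 W.
Ideal ⇒ P_in = P_out, so I_p = P_out/V_p = 382.78/230 = 1.66 A.

I_p ≈ 1.66 A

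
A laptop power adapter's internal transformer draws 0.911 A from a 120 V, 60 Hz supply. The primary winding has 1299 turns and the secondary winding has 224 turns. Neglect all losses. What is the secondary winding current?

I_s/I_p = N_p/N_s, so I_s = 0.911 × 1299/224 = 5.28 A.

I_s ≈ 5.28 A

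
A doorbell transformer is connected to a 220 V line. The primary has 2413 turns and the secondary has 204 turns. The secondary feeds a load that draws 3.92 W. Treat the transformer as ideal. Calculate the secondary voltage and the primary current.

V_s = V_p × N_s/N_p = 220 × 204/2413 = 18.599 V.
I_s = P/V_s = 3.92/18.599 = 0.21076 A.
I_p = I_s × N_s/N_p = 0.21076 × 204/2413 = 0.0178 A.

V_s ≈ 18.6 V, I_p ≈ 0.0178 A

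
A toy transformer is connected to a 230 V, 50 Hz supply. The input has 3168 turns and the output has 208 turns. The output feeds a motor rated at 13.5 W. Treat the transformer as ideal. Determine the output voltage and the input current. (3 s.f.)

V_out ≈ 15.1 V, I_in ≈ 0.0587 A

V_out = V_in × N_out/N_in = 230 × 208/3168 = 15.101 V.
I_out = P/V_out = 13.5/15.101 = 0.89398 A.
I_in = I_out × N_out/N_in = 0.89398 × 208/3168 = 0.0587 A.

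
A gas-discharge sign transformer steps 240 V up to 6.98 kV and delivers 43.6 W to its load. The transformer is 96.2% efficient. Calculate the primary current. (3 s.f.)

P_in = P_out/η = 43.6/0.962 = 45.322 W.
I_p = P_in/V_p = 45.322/240 = 0.189 A.

I_p ≈ 0.189 A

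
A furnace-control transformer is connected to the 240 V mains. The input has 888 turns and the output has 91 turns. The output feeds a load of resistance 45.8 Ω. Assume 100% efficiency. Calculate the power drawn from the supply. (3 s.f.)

P ≈ 13.2 W

V_out = V_in × N_out/N_in = 240 × 91/888 = 24.595 V.
I_out = V_out/R = 24.595/45.8 = 0.53700 A.
I_in = I_out × N_out/N_in = 0.53700 × 91/888 = 0.055030 A.
P = V_in I_in = 240 × 0.055030 = 13.2 W.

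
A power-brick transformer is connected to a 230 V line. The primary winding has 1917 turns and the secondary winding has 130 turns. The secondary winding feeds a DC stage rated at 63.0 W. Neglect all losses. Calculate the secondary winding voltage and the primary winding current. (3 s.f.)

V_s ≈ 15.6 V, I_p ≈ 0.274 A

V_s = V_p × N_s/N_p = 230 × 130/1917 = 15.597 V.
I_s = P/V_s = 63.0/15.597 = 4.0392 A.
I_p = I_s × N_s/N_p = 4.0392 × 130/1917 = 0.274 A.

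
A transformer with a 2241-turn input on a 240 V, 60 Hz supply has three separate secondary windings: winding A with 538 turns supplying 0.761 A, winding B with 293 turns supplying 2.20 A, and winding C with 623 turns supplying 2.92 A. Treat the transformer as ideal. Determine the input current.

V_A = 240 × 538/2241 = 57.617 V; V_B = 240 × 293/2241 = 31.379 V; V_C = 240 × 623/2241 = 66.720 V.
P_out = V_A I_A + V_B I_B + V_C I_C = 57.617×0.761 + 31.379×2.20 + 66.720×2.92 = 43.847 + 69.033 + 194.82 = 307.70 W.
Ideal ⇒ P_in = P_out, so I_in = P_out/V_in = 307.70/240 = 1.28 A.

I_in ≈ 1.28 A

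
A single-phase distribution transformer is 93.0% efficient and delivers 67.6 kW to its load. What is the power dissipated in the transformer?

P_loss ≈ 5090 W

P_in = P_out/η = 67600/0.930 = 72688.2 W.
P_loss = P_in − P_out = 72688.2 − 67600 = 5090 W.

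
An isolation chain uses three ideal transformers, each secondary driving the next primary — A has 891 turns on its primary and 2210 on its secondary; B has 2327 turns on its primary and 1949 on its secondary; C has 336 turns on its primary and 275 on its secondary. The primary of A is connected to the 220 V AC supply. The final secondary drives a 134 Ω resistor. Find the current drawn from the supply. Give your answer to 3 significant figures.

I_supply ≈ 4.75 A

After A: V = 220.00 × 2210/891 = 545.68 V.
After B: V = 545.68 × 1949/2327 = 457.04 V.
After C: V = 457.04 × 275/336 = 374.06 V.
I_load = 374.06/134 = 2.7915 A, so P_out = 374.06 × 2.7915 = 1044.2 W.
All ideal ⇒ P_in = P_out, so I_supply = 1044.2/220 = 4.75 A.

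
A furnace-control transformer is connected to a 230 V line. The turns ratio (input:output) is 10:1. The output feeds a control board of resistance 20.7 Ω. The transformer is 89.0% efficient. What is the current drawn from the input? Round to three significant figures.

I_in ≈ 0.125 A

V_out = 230 × 1/10 = 23.000 V.
I_out = V_out/R = 23.000/20.7 = 1.1111 A.
P_out = V_out I_out = 23.000 × 1.1111 = 25.556 W.
P_in = P_out/η = 25.556/0.890 = 28.714 W.
I_in = P_in/V_in = 28.714/230 = 0.125 A.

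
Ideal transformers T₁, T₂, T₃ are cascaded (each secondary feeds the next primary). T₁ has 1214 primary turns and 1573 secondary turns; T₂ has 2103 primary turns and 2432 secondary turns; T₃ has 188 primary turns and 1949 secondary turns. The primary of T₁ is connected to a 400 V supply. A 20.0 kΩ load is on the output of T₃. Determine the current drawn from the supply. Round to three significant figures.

Secondary of T₁: V = 400.00 × 1573/1214 = 518.29 V.
Secondary of T₂: V = 518.29 × 2432/2103 = 599.37 V.
Secondary of T₃: V = 599.37 × 1949/188 = 6213.7 V.
I_load = 6213.7/20000 = 0.31068 A, so P_out = 6213.7 × 0.31068 = 1930.5 W.
All ideal ⇒ P_in = P_out, so I_supply = 1930.5/400 = 4.83 A.

I_supply ≈ 4.83 A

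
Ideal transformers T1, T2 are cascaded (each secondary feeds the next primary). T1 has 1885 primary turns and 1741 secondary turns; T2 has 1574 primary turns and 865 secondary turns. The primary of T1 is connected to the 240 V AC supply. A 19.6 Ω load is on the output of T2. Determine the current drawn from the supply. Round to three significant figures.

I_supply ≈ 3.15 A

Secondary of T1: V = 240.00 × 1741/1885 = 221.67 V.
Secondary of T2: V = 221.67 × 865/1574 = 121.82 V.
I_load = 121.82/19.6 = 6.2152 A, so P_out = 121.82 × 6.2152 = 757.12 W.
All ideal ⇒ P_in = P_out, so I_supply = 757.12/240 = 3.15 A.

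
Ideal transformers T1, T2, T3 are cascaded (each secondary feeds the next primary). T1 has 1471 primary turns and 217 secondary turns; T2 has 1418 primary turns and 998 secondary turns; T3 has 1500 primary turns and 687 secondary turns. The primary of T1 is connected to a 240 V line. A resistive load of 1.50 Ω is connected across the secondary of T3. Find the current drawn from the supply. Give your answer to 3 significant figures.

I_supply ≈ 0.362 A

Secondary of T1: V = 240.00 × 217/1471 = 35.404 V.
Secondary of T2: V = 35.404 × 998/1418 = 24.918 V.
Secondary of T3: V = 24.918 × 687/1500 = 11.412 V.
I_load = 11.412/1.50 = 7.6083 A, so P_out = 11.412 × 7.6083 = 86.829 W.
All ideal ⇒ P_in = P_out, so I_supply = 86.829/240 = 0.362 A.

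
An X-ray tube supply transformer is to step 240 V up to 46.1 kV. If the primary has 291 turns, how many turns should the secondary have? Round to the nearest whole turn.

N_s/N_p = V_s/V_p, so N_s = 291 × 46100/240 = 55896.2 ≈ 55896 turns.

N_s = 55896 turns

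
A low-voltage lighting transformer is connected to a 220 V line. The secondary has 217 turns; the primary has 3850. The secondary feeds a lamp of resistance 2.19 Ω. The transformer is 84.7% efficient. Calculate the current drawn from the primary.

I_p ≈ 0.377 A

V_s = 220 × 217/3850 = 12.400 V.
I_s = V_s/R = 12.400/2.19 = 5.6621 A.
P_out = V_s I_s = 12.400 × 5.6621 = 70.210 W.
P_in = P_out/η = 70.210/0.847 = 82.893 W.
I_p = P_in/V_p = 82.893/220 = 0.377 A.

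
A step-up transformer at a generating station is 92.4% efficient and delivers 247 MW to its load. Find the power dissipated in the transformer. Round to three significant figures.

P_in = P_out/η = 2.47×10^8/0.924 = 2.67316×10^8 W.
P_loss = P_in − P_out = 2.67316×10^8 − 2.47×10^8 = 2.03×10^7 W.

P_loss ≈ 2.03×10^7 W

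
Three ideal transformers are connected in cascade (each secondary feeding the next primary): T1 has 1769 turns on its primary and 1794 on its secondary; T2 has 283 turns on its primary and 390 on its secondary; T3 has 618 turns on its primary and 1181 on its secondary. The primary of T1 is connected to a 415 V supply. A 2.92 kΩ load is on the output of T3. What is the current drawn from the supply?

I_supply ≈ 1.01 A

Secondary of T1: V = 415.00 × 1794/1769 = 420.86 V.
Secondary of T2: V = 420.86 × 390/283 = 579.99 V.
Secondary of T3: V = 579.99 × 1181/618 = 1108.4 V.
I_load = 1108.4/2920 = 0.37958 A, so P_out = 1108.4 × 0.37958 = 420.71 W.
All ideal ⇒ P_in = P_out, so I_supply = 420.71/415 = 1.01 A.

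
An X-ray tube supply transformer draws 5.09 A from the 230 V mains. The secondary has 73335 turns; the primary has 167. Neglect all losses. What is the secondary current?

I_s ≈ 0.0116 A

I_s/I_p = N_p/N_s, so I_s = 5.09 × 167/73335 = 0.0116 A.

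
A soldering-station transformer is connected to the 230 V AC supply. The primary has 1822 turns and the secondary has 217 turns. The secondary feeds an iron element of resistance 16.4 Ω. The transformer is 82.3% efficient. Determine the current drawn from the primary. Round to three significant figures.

I_p ≈ 0.242 A

V_s = 230 × 217/1822 = 27.393 V.
I_s = V_s/R = 27.393/16.4 = 1.6703 A.
P_out = V_s I_s = 27.393 × 1.6703 = 45.755 W.
P_in = P_out/η = 45.755/0.823 = 55.595 W.
I_p = P_in/V_p = 55.595/230 = 0.242 A.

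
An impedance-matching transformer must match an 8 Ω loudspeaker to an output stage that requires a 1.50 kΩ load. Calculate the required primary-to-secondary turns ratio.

Z_p/Z_s = (N_p/N_s)², so N_p/N_s = √(1500/8) = √188 = 13.7.

N_p/N_s ≈ 13.7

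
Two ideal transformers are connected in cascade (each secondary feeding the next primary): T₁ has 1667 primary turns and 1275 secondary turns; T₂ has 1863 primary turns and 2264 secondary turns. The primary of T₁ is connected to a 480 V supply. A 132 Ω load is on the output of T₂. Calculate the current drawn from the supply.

After T₁: V = 480.00 × 1275/1667 = 367.13 V.
After T₂: V = 367.13 × 2264/1863 = 446.15 V.
I_load = 446.15/132 = 3.3799 A, so P_out = 446.15 × 3.3799 = 1507.9 W.
All ideal ⇒ P_in = P_out, so I_supply = 1507.9/480 = 3.14 A.

I_supply ≈ 3.14 A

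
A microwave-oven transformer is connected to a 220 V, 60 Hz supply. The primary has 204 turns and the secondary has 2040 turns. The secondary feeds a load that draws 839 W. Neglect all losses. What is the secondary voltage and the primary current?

V_s ≈ 2200 V, I_p ≈ 3.81 A

V_s = V_p × N_s/N_p = 220 × 2040/204 = 2200.0 V.
I_s = P/V_s = 839/2200.0 = 0.38136 A.
I_p = I_s × N_s/N_p = 0.38136 × 2040/204 = 3.81 A.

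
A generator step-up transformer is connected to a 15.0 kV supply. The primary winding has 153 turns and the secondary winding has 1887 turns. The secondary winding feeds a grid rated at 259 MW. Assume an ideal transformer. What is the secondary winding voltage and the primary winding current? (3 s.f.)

V_s ≈ 185000 V, I_p ≈ 17300 A

V_s = V_p × N_s/N_p = 15000 × 1887/153 = 185000 V.
I_s = P/V_s = 2.59×10^8/185000 = 1400.0 A.
I_p = I_s × N_s/N_p = 1400.0 × 1887/153 = 17300 A.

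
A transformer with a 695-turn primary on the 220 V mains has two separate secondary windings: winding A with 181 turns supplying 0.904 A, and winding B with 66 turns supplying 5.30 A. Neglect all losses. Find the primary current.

V_A = 220 × 181/695 = 57.295 V; V_B = 220 × 66/695 = 20.892 V.
P_out = V_A I_A + V_B I_B = 57.295×0.904 + 20.892×5.30 = 51.795 + 110.73 = 162.52 W.
Ideal ⇒ P_in = P_out, so I_p = P_out/V_p = 162.52/220 = 0.739 A.

I_p ≈ 0.739 A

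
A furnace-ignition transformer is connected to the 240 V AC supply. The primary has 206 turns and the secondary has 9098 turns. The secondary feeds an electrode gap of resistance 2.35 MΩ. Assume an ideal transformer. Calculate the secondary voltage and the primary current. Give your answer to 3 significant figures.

V_s ≈ 10600 V, I_p ≈ 0.199 A

V_s = V_p × N_s/N_p = 240 × 9098/206 = 10600 V.
I_s = V_s/R = 10600/(2.35×10^6) = 0.0045105 A.
I_p = I_s × N_s/N_p = 0.0045105 × 9098/206 = 0.199 A.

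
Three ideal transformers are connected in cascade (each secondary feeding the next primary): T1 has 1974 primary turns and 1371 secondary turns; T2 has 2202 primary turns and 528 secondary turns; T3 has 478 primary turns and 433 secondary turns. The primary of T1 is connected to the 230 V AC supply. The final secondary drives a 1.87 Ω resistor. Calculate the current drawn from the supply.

I_supply ≈ 2.80 A

Secondary of T1: V = 230.00 × 1371/1974 = 159.74 V.
Secondary of T2: V = 159.74 × 528/2202 = 38.303 V.
Secondary of T3: V = 38.303 × 433/478 = 34.697 V.
I_load = 34.697/1.87 = 18.555 A, so P_out = 34.697 × 18.555 = 643.80 W.
All ideal ⇒ P_in = P_out, so I_supply = 643.80/230 = 2.80 A.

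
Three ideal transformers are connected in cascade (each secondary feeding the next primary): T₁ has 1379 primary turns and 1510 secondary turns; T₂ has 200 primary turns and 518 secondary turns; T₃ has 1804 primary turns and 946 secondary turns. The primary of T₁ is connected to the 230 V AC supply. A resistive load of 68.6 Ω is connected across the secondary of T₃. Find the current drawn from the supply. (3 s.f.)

After T₁: V = 230.00 × 1510/1379 = 251.85 V.
After T₂: V = 251.85 × 518/200 = 652.29 V.
After T₃: V = 652.29 × 946/1804 = 342.05 V.
I_load = 342.05/68.6 = 4.9862 A, so P_out = 342.05 × 4.9862 = 1705.6 W.
All ideal ⇒ P_in = P_out, so I_supply = 1705.6/230 = 7.42 A.

I_supply ≈ 7.42 A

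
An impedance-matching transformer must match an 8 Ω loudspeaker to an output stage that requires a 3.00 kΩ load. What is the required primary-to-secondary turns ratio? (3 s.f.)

Z_p/Z_s = (N_p/N_s)², so N_p/N_s = √(3000/8) = √375 = 19.4.

N_p/N_s ≈ 19.4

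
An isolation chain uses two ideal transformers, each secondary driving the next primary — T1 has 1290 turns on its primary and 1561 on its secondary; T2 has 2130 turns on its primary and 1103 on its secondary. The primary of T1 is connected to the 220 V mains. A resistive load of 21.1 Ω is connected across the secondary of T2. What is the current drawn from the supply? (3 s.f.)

After T1: V = 220.00 × 1561/1290 = 266.22 V.
After T2: V = 266.22 × 1103/2130 = 137.86 V.
I_load = 137.86/21.1 = 6.5336 A, so P_out = 137.86 × 6.5336 = 900.70 W.
All ideal ⇒ P_in = P_out, so I_supply = 900.70/220 = 4.09 A.

I_supply ≈ 4.09 A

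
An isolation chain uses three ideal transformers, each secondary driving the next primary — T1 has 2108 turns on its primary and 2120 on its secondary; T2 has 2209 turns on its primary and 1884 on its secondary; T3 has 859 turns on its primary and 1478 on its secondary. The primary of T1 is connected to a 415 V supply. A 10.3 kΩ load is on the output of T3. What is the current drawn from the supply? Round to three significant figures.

Secondary of T1: V = 415.00 × 2120/2108 = 417.36 V.
Secondary of T2: V = 417.36 × 1884/2209 = 355.96 V.
Secondary of T3: V = 355.96 × 1478/859 = 612.46 V.
I_load = 612.46/10300 = 0.059462 A, so P_out = 612.46 × 0.059462 = 36.419 W.
All ideal ⇒ P_in = P_out, so I_supply = 36.419/415 = 0.0878 A.

I_supply ≈ 0.0878 A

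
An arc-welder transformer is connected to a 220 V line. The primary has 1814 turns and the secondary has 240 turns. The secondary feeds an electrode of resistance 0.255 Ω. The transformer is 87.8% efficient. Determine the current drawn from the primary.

V_s = 220 × 240/1814 = 29.107 V.
I_s = V_s/R = 29.107/0.255 = 114.14 A.
P_out = V_s I_s = 29.107 × 114.14 = 3322.4 W.
P_in = P_out/η = 3322.4/0.878 = 3784.1 W.
I_p = P_in/V_p = 3784.1/220 = 17.2 A.

I_p ≈ 17.2 A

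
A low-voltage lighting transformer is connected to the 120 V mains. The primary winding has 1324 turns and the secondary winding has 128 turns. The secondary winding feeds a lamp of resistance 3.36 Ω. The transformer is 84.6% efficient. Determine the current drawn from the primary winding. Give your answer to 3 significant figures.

V_s = 120 × 128/1324 = 11.601 V.
I_s = V_s/R = 11.601/3.36 = 3.4527 A.
P_out = V_s I_s = 11.601 × 3.4527 = 40.056 W.
P_in = P_out/η = 40.056/0.846 = 47.347 W.
I_p = P_in/V_p = 47.347/120 = 0.395 A.

I_p ≈ 0.395 A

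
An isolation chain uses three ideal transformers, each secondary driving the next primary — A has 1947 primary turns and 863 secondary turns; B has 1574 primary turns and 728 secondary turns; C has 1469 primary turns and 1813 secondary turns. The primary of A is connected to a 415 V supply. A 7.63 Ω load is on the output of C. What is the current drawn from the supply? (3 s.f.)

I_supply ≈ 3.48 A

Secondary of A: V = 415.00 × 863/1947 = 183.95 V.
Secondary of B: V = 183.95 × 728/1574 = 85.078 V.
Secondary of C: V = 85.078 × 1813/1469 = 105.00 V.
I_load = 105.00/7.63 = 13.762 A, so P_out = 105.00 × 13.762 = 1445.0 W.
All ideal ⇒ P_in = P_out, so I_supply = 1445.0/415 = 3.48 A.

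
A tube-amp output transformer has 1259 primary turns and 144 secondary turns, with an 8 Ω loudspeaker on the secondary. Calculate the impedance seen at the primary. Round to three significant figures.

Z_p = (N_p/N_s)² × Z_s = (1259/144)² × 8 = 612 Ω.

Z_p ≈ 612 Ω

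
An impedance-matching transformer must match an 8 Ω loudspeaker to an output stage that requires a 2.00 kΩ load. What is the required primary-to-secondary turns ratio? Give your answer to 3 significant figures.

N_p/N_s ≈ 15.8

Z_p/Z_s = (N_p/N_s)², so N_p/N_s = √(2000/8) = √250 = 15.8.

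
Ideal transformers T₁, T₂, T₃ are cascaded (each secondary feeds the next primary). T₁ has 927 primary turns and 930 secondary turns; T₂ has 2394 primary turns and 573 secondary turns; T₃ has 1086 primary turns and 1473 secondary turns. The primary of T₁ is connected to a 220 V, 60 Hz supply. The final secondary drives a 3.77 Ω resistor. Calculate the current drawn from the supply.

After T₁: V = 220.00 × 930/927 = 220.71 V.
After T₂: V = 220.71 × 573/2394 = 52.827 V.
After T₃: V = 52.827 × 1473/1086 = 71.652 V.
I_load = 71.652/3.77 = 19.006 A, so P_out = 71.652 × 19.006 = 1361.8 W.
All ideal ⇒ P_in = P_out, so I_supply = 1361.8/220 = 6.19 A.

I_supply ≈ 6.19 A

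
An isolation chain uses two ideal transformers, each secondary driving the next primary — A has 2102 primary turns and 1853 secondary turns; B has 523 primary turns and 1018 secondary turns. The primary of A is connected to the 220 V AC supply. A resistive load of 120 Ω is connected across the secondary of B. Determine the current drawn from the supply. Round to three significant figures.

After A: V = 220.00 × 1853/2102 = 193.94 V.
After B: V = 193.94 × 1018/523 = 377.50 V.
I_load = 377.50/120 = 3.1458 A, so P_out = 377.50 × 3.1458 = 1187.5 W.
All ideal ⇒ P_in = P_out, so I_supply = 1187.5/220 = 5.40 A.

I_supply ≈ 5.40 A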